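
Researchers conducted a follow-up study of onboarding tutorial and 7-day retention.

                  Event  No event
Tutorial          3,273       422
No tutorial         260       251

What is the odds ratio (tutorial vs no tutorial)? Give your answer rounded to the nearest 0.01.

7.49

Cells: a = 3273, b = 422, c = 260, d = 251.
OR = (a·d)/(b·c) = (3273 × 251) / (422 × 260) = 821523 / 109720 = 7.48745
The odds of 7-day retention are about 7.49 times as high in the tutorial group.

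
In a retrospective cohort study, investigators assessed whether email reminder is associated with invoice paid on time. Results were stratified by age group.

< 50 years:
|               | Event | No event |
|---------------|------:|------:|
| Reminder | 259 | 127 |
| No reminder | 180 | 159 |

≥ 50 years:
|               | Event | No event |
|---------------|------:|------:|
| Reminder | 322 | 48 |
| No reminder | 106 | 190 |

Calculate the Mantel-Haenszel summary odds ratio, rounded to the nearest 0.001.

3.795

OR_MH = Σ(aᵢdᵢ/nᵢ) / Σ(bᵢcᵢ/nᵢ), where nᵢ is the stratum total.
Stratum 1 (< 50 years): n = 725; a·d/n = 259·159/725 = 56.8014; b·c/n = 127·180/725 = 31.5310
Stratum 2 (≥ 50 years): n = 666; a·d/n = 322·190/666 = 91.8619; b·c/n = 48·106/666 = 7.6396
OR_MH = (56.8014 + 91.8619) / (31.5310 + 7.6396) = 148.6632 / 39.1707 = 3.79527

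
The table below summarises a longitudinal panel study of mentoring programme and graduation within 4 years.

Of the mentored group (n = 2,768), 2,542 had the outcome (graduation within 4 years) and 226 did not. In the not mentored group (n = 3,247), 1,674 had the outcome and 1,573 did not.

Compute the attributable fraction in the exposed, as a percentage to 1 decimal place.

43.9

From the description: a = 2542, b = 226, c = 1674, d = 1573.
Risk in exposed = 2542/2768 = 0.91835; risk in unexposed = 1674/3247 = 0.51555.
RR = 0.91835/0.51555 = 1.78130
AR% = (RR − 1)/RR × 100 = (1.78130 − 1)/1.78130 × 100 = 43.8611%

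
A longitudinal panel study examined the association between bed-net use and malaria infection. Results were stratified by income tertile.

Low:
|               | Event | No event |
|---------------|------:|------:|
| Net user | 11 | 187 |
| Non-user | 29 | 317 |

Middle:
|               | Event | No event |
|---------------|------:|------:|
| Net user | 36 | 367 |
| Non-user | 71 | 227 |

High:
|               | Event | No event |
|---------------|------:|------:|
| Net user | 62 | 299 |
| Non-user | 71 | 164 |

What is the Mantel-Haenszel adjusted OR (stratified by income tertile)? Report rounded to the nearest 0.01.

0.42

OR_MH = Σ(aᵢdᵢ/nᵢ) / Σ(bᵢcᵢ/nᵢ), where nᵢ is the stratum total.
Stratum 1 (Low): n = 544; a·d/n = 11·317/544 = 6.4099; b·c/n = 187·29/544 = 9.9688
Stratum 2 (Middle): n = 701; a·d/n = 36·227/701 = 11.6576; b·c/n = 367·71/701 = 37.1712
Stratum 3 (High): n = 596; a·d/n = 62·164/596 = 17.0604; b·c/n = 299·71/596 = 35.6191
OR_MH = (6.4099 + 11.6576 + 17.0604) / (9.9688 + 37.1712 + 35.6191) = 35.1280 / 82.7591 = 0.42446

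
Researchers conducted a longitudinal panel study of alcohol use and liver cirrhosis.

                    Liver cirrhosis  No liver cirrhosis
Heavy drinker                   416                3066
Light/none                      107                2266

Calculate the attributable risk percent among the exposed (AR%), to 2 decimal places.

Cells: a = 416, b = 3066, c = 107, d = 2266.
Risk in exposed = 416/3482 = 0.11947; risk in unexposed = 107/2373 = 0.04509.
RR = 0.11947/0.04509 = 2.64959
AR% = (RR − 1)/RR × 100 = (2.64959 − 1)/2.64959 × 100 = 62.2583%

62.26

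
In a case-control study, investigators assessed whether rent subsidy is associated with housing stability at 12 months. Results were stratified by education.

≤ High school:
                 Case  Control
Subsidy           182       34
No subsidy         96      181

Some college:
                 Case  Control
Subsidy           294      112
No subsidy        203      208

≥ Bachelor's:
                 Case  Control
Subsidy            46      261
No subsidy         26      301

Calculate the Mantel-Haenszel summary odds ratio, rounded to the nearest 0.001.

3.621

OR_MH = Σ(aᵢdᵢ/nᵢ) / Σ(bᵢcᵢ/nᵢ), where nᵢ is the stratum total.
Stratum 1 (≤ High school): n = 493; a·d/n = 182·181/493 = 66.8195; b·c/n = 34·96/493 = 6.6207
Stratum 2 (Some college): n = 817; a·d/n = 294·208/817 = 74.8494; b·c/n = 112·203/817 = 27.8286
Stratum 3 (≥ Bachelor's): n = 634; a·d/n = 46·301/634 = 21.8391; b·c/n = 261·26/634 = 10.7035
OR_MH = (66.8195 + 74.8494 + 21.8391) / (6.6207 + 27.8286 + 10.7035) = 163.5080 / 45.1528 = 3.62122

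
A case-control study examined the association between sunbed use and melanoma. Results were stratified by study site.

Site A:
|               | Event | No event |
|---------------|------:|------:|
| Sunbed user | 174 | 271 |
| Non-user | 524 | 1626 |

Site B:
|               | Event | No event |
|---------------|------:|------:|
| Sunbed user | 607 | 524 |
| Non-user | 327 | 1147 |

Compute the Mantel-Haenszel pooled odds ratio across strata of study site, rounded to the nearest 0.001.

OR_MH = Σ(aᵢdᵢ/nᵢ) / Σ(bᵢcᵢ/nᵢ), where nᵢ is the stratum total.
Stratum 1 (Site A): n = 2595; a·d/n = 174·1626/2595 = 109.0266; b·c/n = 271·524/2595 = 54.7222
Stratum 2 (Site B): n = 2605; a·d/n = 607·1147/2605 = 267.2664; b·c/n = 524·327/2605 = 65.7766
OR_MH = (109.0266 + 267.2664) / (54.7222 + 65.7766) = 376.2930 / 120.4987 = 3.12280

3.123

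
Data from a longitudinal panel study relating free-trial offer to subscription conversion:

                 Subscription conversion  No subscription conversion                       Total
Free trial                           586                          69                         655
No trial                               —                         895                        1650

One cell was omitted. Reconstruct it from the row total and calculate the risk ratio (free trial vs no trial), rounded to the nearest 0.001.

1.955

The missing cell is in the unexposed row: 1650 − 895 = 755.
So a = 586, b = 69, c = 755, d = 895.
RR = [a/(a+b)] / [c/(c+d)] = (586/655) / (755/1650) = 0.89466/0.45758 = 1.95521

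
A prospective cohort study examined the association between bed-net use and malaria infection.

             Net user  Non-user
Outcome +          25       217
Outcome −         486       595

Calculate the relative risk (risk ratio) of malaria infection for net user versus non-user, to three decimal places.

Reading the table with exposure as columns: a = 25 (Net user, case), b = 486 (Net user, non-case), c = 217 (Non-user, case), d = 595.
Risk in exposed = 25/511 = 0.04892; risk in unexposed = 217/812 = 0.26724.
RR = 0.04892 / 0.26724 = 0.18307
The risk is 82% lower among the exposed than among the unexposed.

0.183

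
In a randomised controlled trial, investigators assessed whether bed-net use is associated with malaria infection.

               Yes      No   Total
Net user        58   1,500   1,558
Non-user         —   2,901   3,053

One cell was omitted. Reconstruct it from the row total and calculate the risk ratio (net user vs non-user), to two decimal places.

0.75

The missing cell is in the unexposed row: 3053 − 2901 = 152.
So a = 58, b = 1500, c = 152, d = 2901.
RR = [a/(a+b)] / [c/(c+d)] = (58/1558) / (152/3053) = 0.03723/0.04979 = 0.74773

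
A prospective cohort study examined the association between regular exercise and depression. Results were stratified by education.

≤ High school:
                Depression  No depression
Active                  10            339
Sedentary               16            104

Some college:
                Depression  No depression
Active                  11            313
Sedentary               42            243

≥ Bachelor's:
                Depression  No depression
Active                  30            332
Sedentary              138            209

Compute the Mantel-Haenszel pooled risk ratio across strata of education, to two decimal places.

RR_MH = Σ(aᵢ·n₀ᵢ/nᵢ) / Σ(cᵢ·n₁ᵢ/nᵢ), with n₁ᵢ = aᵢ+bᵢ (exposed), n₀ᵢ = cᵢ+dᵢ (unexposed), nᵢ = n₁ᵢ+n₀ᵢ.
Stratum 1 (≤ High school): n₁ = 349, n₀ = 120, n = 469; a·n₀/n = 10·120/469 = 2.5586; c·n₁/n = 16·349/469 = 11.9062
Stratum 2 (Some college): n₁ = 324, n₀ = 285, n = 609; a·n₀/n = 11·285/609 = 5.1478; c·n₁/n = 42·324/609 = 22.3448
Stratum 3 (≥ Bachelor's): n₁ = 362, n₀ = 347, n = 709; a·n₀/n = 30·347/709 = 14.6827; c·n₁/n = 138·362/709 = 70.4598
RR_MH = (2.5586 + 5.1478 + 14.6827) / (11.9062 + 22.3448 + 70.4598) = 22.3891 / 104.7108 = 0.21382

0.21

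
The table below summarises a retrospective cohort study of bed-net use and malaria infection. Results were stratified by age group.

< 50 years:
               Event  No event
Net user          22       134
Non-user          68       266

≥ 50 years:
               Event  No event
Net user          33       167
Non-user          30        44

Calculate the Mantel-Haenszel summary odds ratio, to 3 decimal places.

OR_MH = Σ(aᵢdᵢ/nᵢ) / Σ(bᵢcᵢ/nᵢ), where nᵢ is the stratum total.
Stratum 1 (< 50 years): n = 490; a·d/n = 22·266/490 = 11.9429; b·c/n = 134·68/490 = 18.5959
Stratum 2 (≥ 50 years): n = 274; a·d/n = 33·44/274 = 5.2993; b·c/n = 167·30/274 = 18.2847
OR_MH = (11.9429 + 5.2993) / (18.5959 + 18.2847) = 17.2421 / 36.8806 = 0.46751

0.468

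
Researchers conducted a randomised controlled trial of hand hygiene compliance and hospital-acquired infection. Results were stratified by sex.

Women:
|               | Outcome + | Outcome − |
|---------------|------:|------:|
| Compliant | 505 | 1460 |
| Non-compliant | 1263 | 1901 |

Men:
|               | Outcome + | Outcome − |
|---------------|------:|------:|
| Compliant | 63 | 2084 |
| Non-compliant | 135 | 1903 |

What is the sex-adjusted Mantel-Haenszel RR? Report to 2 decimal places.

0.62

RR_MH = Σ(aᵢ·n₀ᵢ/nᵢ) / Σ(cᵢ·n₁ᵢ/nᵢ), with n₁ᵢ = aᵢ+bᵢ (exposed), n₀ᵢ = cᵢ+dᵢ (unexposed), nᵢ = n₁ᵢ+n₀ᵢ.
Stratum 1 (Women): n₁ = 1965, n₀ = 3164, n = 5129; a·n₀/n = 505·3164/5129 = 311.5266; c·n₁/n = 1263·1965/5129 = 483.8750
Stratum 2 (Men): n₁ = 2147, n₀ = 2038, n = 4185; a·n₀/n = 63·2038/4185 = 30.6796; c·n₁/n = 135·2147/4185 = 69.2581
RR_MH = (311.5266 + 30.6796) / (483.8750 + 69.2581) = 342.2062 / 553.1331 = 0.61867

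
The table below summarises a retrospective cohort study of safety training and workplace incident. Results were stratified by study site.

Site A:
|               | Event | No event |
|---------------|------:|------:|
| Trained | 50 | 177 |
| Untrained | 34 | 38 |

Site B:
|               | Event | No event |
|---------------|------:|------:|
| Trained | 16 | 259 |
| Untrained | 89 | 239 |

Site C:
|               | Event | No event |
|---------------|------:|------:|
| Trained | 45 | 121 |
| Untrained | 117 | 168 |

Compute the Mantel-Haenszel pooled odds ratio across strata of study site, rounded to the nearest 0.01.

OR_MH = Σ(aᵢdᵢ/nᵢ) / Σ(bᵢcᵢ/nᵢ), where nᵢ is the stratum total.
Stratum 1 (Site A): n = 299; a·d/n = 50·38/299 = 6.3545; b·c/n = 177·34/299 = 20.1271
Stratum 2 (Site B): n = 603; a·d/n = 16·239/603 = 6.3416; b·c/n = 259·89/603 = 38.2272
Stratum 3 (Site C): n = 451; a·d/n = 45·168/451 = 16.7627; b·c/n = 121·117/451 = 31.3902
OR_MH = (6.3545 + 6.3416 + 16.7627) / (20.1271 + 38.2272 + 31.3902) = 29.4589 / 89.7445 = 0.32825

0.33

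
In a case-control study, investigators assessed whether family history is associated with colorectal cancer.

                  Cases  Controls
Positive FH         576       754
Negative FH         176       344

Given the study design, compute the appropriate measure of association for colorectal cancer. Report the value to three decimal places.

Cells: a = 576, b = 754, c = 176, d = 344.
This is a case-control study: participants were sampled on outcome status, so risks in the source population cannot be estimated directly — relative risk is not valid here. The odds ratio is the appropriate measure.
OR = (a·d)/(b·c) = (576 × 344) / (754 × 176) = 198144 / 132704 = 1.49313

1.493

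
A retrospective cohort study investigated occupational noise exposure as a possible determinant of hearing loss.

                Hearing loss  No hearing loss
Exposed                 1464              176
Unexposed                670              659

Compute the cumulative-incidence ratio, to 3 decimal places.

Cells: a = 1464, b = 176, c = 670, d = 659.
Risk in exposed = 1464/1640 = 0.89268; risk in unexposed = 670/1329 = 0.50414.
RR = 0.89268 / 0.50414 = 1.77071
The risk among the exposed is 1.77 times that among the unexposed.

1.771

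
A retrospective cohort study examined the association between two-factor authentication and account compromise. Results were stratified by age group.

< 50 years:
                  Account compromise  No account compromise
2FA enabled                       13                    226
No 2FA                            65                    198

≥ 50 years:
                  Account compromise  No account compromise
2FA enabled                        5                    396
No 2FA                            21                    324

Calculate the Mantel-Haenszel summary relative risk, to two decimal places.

0.22

RR_MH = Σ(aᵢ·n₀ᵢ/nᵢ) / Σ(cᵢ·n₁ᵢ/nᵢ), with n₁ᵢ = aᵢ+bᵢ (exposed), n₀ᵢ = cᵢ+dᵢ (unexposed), nᵢ = n₁ᵢ+n₀ᵢ.
Stratum 1 (< 50 years): n₁ = 239, n₀ = 263, n = 502; a·n₀/n = 13·263/502 = 6.8108; c·n₁/n = 65·239/502 = 30.9462
Stratum 2 (≥ 50 years): n₁ = 401, n₀ = 345, n = 746; a·n₀/n = 5·345/746 = 2.3123; c·n₁/n = 21·401/746 = 11.2882
RR_MH = (6.8108 + 2.3123) / (30.9462 + 11.2882) = 9.1231 / 42.2344 = 0.21601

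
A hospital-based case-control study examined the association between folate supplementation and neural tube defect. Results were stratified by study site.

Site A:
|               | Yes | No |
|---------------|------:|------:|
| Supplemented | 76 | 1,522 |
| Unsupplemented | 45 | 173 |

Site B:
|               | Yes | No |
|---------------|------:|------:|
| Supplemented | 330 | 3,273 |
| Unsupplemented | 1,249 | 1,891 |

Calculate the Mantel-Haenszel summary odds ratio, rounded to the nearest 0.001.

OR_MH = Σ(aᵢdᵢ/nᵢ) / Σ(bᵢcᵢ/nᵢ), where nᵢ is the stratum total.
Stratum 1 (Site A): n = 1816; a·d/n = 76·173/1816 = 7.2401; b·c/n = 1522·45/1816 = 37.7148
Stratum 2 (Site B): n = 6743; a·d/n = 330·1891/6743 = 92.5449; b·c/n = 3273·1249/6743 = 606.2549
OR_MH = (7.2401 + 92.5449) / (37.7148 + 606.2549) = 99.7849 / 643.9697 = 0.15495

0.155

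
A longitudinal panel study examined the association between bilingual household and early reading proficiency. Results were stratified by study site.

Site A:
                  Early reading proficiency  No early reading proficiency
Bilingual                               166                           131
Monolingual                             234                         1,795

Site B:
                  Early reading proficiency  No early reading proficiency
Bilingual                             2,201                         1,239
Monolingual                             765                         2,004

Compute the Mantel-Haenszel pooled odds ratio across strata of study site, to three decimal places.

OR_MH = Σ(aᵢdᵢ/nᵢ) / Σ(bᵢcᵢ/nᵢ), where nᵢ is the stratum total.
Stratum 1 (Site A): n = 2326; a·d/n = 166·1795/2326 = 128.1040; b·c/n = 131·234/2326 = 13.1788
Stratum 2 (Site B): n = 6209; a·d/n = 2201·2004/6209 = 710.3888; b·c/n = 1239·765/6209 = 152.6550
OR_MH = (128.1040 + 710.3888) / (13.1788 + 152.6550) = 838.4928 / 165.8339 = 5.05622

5.056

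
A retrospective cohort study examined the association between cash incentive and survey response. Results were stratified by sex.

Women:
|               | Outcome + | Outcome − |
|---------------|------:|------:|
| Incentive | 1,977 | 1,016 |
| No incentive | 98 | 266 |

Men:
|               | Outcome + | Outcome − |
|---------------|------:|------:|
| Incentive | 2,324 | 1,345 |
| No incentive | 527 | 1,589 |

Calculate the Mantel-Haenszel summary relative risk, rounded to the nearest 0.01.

2.52

RR_MH = Σ(aᵢ·n₀ᵢ/nᵢ) / Σ(cᵢ·n₁ᵢ/nᵢ), with n₁ᵢ = aᵢ+bᵢ (exposed), n₀ᵢ = cᵢ+dᵢ (unexposed), nᵢ = n₁ᵢ+n₀ᵢ.
Stratum 1 (Women): n₁ = 2993, n₀ = 364, n = 3357; a·n₀/n = 1977·364/3357 = 214.3664; c·n₁/n = 98·2993/3357 = 87.3738
Stratum 2 (Men): n₁ = 3669, n₀ = 2116, n = 5785; a·n₀/n = 2324·2116/5785 = 850.0577; c·n₁/n = 527·3669/5785 = 334.2373
RR_MH = (214.3664 + 850.0577) / (87.3738 + 334.2373) = 1064.4241 / 421.6112 = 2.52466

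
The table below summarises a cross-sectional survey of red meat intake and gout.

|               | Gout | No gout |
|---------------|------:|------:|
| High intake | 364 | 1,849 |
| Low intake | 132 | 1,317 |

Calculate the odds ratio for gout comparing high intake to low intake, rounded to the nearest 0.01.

Cells: a = 364, b = 1849, c = 132, d = 1317.
OR = (a·d)/(b·c) = (364 × 1317) / (1849 × 132) = 479388 / 244068 = 1.96416
The odds of gout are about 1.96 times as high in the high intake group.

1.96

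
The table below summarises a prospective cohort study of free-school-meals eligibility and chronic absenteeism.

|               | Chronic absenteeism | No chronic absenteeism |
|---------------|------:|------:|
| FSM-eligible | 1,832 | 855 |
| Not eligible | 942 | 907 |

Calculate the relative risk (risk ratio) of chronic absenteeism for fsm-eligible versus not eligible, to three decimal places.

1.338

Cells: a = 1832, b = 855, c = 942, d = 907.
Risk in exposed = 1832/2687 = 0.68180; risk in unexposed = 942/1849 = 0.50946.
RR = 0.68180 / 0.50946 = 1.33827
The risk among the exposed is 1.34 times that among the unexposed.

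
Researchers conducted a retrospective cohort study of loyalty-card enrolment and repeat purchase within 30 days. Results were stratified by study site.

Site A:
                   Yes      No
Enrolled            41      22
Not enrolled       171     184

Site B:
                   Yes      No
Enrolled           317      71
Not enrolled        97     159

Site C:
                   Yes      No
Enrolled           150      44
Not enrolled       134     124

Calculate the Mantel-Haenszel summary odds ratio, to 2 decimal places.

4.20

OR_MH = Σ(aᵢdᵢ/nᵢ) / Σ(bᵢcᵢ/nᵢ), where nᵢ is the stratum total.
Stratum 1 (Site A): n = 418; a·d/n = 41·184/418 = 18.0478; b·c/n = 22·171/418 = 9.0000
Stratum 2 (Site B): n = 644; a·d/n = 317·159/644 = 78.2655; b·c/n = 71·97/644 = 10.6941
Stratum 3 (Site C): n = 452; a·d/n = 150·124/452 = 41.1504; b·c/n = 44·134/452 = 13.0442
OR_MH = (18.0478 + 78.2655 + 41.1504) / (9.0000 + 10.6941 + 13.0442) = 137.4638 / 32.7383 = 4.19886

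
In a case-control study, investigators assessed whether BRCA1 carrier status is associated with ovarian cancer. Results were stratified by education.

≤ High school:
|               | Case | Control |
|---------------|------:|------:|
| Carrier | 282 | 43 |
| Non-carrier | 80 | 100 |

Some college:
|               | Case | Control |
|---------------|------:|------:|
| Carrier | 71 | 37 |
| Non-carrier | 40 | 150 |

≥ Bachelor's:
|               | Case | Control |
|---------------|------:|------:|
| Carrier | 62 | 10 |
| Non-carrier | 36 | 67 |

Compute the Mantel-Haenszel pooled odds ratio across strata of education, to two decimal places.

8.33

OR_MH = Σ(aᵢdᵢ/nᵢ) / Σ(bᵢcᵢ/nᵢ), where nᵢ is the stratum total.
Stratum 1 (≤ High school): n = 505; a·d/n = 282·100/505 = 55.8416; b·c/n = 43·80/505 = 6.8119
Stratum 2 (Some college): n = 298; a·d/n = 71·150/298 = 35.7383; b·c/n = 37·40/298 = 4.9664
Stratum 3 (≥ Bachelor's): n = 175; a·d/n = 62·67/175 = 23.7371; b·c/n = 10·36/175 = 2.0571
OR_MH = (55.8416 + 35.7383 + 23.7371) / (6.8119 + 4.9664 + 2.0571) = 115.3170 / 13.8355 = 8.33488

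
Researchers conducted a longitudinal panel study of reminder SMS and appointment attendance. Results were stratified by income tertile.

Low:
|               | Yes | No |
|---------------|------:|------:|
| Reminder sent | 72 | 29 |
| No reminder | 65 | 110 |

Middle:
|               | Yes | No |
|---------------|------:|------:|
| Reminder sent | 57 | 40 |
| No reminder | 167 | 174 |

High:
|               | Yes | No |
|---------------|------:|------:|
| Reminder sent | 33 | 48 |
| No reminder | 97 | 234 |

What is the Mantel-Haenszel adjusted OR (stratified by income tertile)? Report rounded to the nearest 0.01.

2.10

OR_MH = Σ(aᵢdᵢ/nᵢ) / Σ(bᵢcᵢ/nᵢ), where nᵢ is the stratum total.
Stratum 1 (Low): n = 276; a·d/n = 72·110/276 = 28.6957; b·c/n = 29·65/276 = 6.8297
Stratum 2 (Middle): n = 438; a·d/n = 57·174/438 = 22.6438; b·c/n = 40·167/438 = 15.2511
Stratum 3 (High): n = 412; a·d/n = 33·234/412 = 18.7427; b·c/n = 48·97/412 = 11.3010
OR_MH = (28.6957 + 22.6438 + 18.7427) / (6.8297 + 15.2511 + 11.3010) = 70.0822 / 33.3818 = 2.09941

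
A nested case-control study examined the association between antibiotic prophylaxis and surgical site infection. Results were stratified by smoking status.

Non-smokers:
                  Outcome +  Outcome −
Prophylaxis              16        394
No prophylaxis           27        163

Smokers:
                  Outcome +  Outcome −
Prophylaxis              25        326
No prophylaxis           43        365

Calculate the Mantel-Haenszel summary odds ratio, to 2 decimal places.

0.45

OR_MH = Σ(aᵢdᵢ/nᵢ) / Σ(bᵢcᵢ/nᵢ), where nᵢ is the stratum total.
Stratum 1 (Non-smokers): n = 600; a·d/n = 16·163/600 = 4.3467; b·c/n = 394·27/600 = 17.7300
Stratum 2 (Smokers): n = 759; a·d/n = 25·365/759 = 12.0224; b·c/n = 326·43/759 = 18.4690
OR_MH = (4.3467 + 12.0224) / (17.7300 + 18.4690) = 16.3691 / 36.1990 = 0.45220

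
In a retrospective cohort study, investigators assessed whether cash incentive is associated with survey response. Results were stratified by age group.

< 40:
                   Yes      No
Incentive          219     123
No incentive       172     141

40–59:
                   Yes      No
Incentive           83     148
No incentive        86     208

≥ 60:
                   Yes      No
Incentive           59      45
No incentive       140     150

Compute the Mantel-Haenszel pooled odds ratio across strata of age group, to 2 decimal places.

1.41

OR_MH = Σ(aᵢdᵢ/nᵢ) / Σ(bᵢcᵢ/nᵢ), where nᵢ is the stratum total.
Stratum 1 (< 40): n = 655; a·d/n = 219·141/655 = 47.1435; b·c/n = 123·172/655 = 32.2992
Stratum 2 (40–59): n = 525; a·d/n = 83·208/525 = 32.8838; b·c/n = 148·86/525 = 24.2438
Stratum 3 (≥ 60): n = 394; a·d/n = 59·150/394 = 22.4619; b·c/n = 45·140/394 = 15.9898
OR_MH = (47.1435 + 32.8838 + 22.4619) / (32.2992 + 24.2438 + 15.9898) = 102.4892 / 72.5329 = 1.41300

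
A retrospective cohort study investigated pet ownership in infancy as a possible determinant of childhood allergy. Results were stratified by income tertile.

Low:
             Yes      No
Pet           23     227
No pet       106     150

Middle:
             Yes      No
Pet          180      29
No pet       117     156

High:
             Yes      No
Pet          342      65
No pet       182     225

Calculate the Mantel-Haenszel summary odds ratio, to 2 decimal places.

2.31

OR_MH = Σ(aᵢdᵢ/nᵢ) / Σ(bᵢcᵢ/nᵢ), where nᵢ is the stratum total.
Stratum 1 (Low): n = 506; a·d/n = 23·150/506 = 6.8182; b·c/n = 227·106/506 = 47.5534
Stratum 2 (Middle): n = 482; a·d/n = 180·156/482 = 58.2573; b·c/n = 29·117/482 = 7.0394
Stratum 3 (High): n = 814; a·d/n = 342·225/814 = 94.5332; b·c/n = 65·182/814 = 14.5332
OR_MH = (6.8182 + 58.2573 + 94.5332) / (47.5534 + 7.0394 + 14.5332) = 159.6086 / 69.1259 = 2.30895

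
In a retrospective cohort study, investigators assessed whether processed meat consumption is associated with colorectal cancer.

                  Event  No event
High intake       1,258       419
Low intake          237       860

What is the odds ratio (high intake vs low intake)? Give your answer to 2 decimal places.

10.89

Cells: a = 1258, b = 419, c = 237, d = 860.
OR = (a·d)/(b·c) = (1258 × 860) / (419 × 237) = 1081880 / 99303 = 10.89474
The odds of colorectal cancer are about 10.89 times as high in the high intake group.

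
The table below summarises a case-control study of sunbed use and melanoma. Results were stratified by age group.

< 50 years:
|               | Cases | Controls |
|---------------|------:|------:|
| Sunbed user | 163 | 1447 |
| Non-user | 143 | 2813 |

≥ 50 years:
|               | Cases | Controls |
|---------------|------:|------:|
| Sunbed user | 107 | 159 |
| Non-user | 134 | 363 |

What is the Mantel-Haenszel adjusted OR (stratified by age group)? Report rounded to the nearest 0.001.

2.066

OR_MH = Σ(aᵢdᵢ/nᵢ) / Σ(bᵢcᵢ/nᵢ), where nᵢ is the stratum total.
Stratum 1 (< 50 years): n = 4566; a·d/n = 163·2813/4566 = 100.4203; b·c/n = 1447·143/4566 = 45.3178
Stratum 2 (≥ 50 years): n = 763; a·d/n = 107·363/763 = 50.9056; b·c/n = 159·134/763 = 27.9240
OR_MH = (100.4203 + 50.9056) / (45.3178 + 27.9240) = 151.3259 / 73.2418 = 2.06612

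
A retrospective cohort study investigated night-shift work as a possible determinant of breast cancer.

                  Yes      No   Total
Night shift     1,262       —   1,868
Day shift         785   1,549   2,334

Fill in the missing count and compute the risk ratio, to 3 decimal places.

The missing cell is in the exposed row: 1868 − 1262 = 606.
So a = 1262, b = 606, c = 785, d = 1549.
RR = [a/(a+b)] / [c/(c+d)] = (1262/1868) / (785/2334) = 0.67559/0.33633 = 2.00869

2.009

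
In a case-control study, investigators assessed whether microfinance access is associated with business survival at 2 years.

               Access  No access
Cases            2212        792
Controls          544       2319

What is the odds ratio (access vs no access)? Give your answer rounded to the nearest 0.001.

11.906

Reading the table with exposure as columns: a = 2212 (Access, case), b = 544 (Access, non-case), c = 792 (No access, case), d = 2319.
OR = (a·d)/(b·c) = (2212 × 2319) / (544 × 792) = 5129628 / 430848 = 11.90589
The odds of business survival at 2 years are about 11.91 times as high in the access group.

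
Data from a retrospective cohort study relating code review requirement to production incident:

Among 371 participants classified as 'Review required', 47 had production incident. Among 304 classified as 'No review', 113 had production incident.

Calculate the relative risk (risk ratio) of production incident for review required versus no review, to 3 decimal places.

From the description: a = 47, b = 324, c = 113, d = 191.
Risk in exposed = 47/371 = 0.12668; risk in unexposed = 113/304 = 0.37171.
RR = 0.12668 / 0.37171 = 0.34082
The risk is 66% lower among the exposed than among the unexposed.

0.341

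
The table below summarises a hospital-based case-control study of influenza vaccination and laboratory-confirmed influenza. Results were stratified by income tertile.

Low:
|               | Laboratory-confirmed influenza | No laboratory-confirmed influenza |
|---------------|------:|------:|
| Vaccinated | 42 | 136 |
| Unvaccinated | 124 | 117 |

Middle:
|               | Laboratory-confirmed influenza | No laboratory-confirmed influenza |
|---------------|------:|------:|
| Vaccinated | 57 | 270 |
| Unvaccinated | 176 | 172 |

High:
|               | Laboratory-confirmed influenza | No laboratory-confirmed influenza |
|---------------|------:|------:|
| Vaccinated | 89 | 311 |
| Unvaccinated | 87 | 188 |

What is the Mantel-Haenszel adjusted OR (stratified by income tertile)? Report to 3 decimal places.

OR_MH = Σ(aᵢdᵢ/nᵢ) / Σ(bᵢcᵢ/nᵢ), where nᵢ is the stratum total.
Stratum 1 (Low): n = 419; a·d/n = 42·117/419 = 11.7279; b·c/n = 136·124/419 = 40.2482
Stratum 2 (Middle): n = 675; a·d/n = 57·172/675 = 14.5244; b·c/n = 270·176/675 = 70.4000
Stratum 3 (High): n = 675; a·d/n = 89·188/675 = 24.7881; b·c/n = 311·87/675 = 40.0844
OR_MH = (11.7279 + 14.5244 + 24.7881) / (40.2482 + 70.4000 + 40.0844) = 51.0405 / 150.7327 = 0.33862

0.339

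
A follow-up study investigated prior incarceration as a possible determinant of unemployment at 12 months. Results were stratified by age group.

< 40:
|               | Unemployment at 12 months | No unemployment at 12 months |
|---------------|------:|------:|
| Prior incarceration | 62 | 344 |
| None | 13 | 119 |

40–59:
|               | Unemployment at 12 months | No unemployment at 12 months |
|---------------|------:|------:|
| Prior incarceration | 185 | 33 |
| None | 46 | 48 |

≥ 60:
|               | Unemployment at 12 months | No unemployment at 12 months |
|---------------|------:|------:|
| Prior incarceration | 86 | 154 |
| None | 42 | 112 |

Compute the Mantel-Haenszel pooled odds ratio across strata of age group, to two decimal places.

2.25

OR_MH = Σ(aᵢdᵢ/nᵢ) / Σ(bᵢcᵢ/nᵢ), where nᵢ is the stratum total.
Stratum 1 (< 40): n = 538; a·d/n = 62·119/538 = 13.7138; b·c/n = 344·13/538 = 8.3123
Stratum 2 (40–59): n = 312; a·d/n = 185·48/312 = 28.4615; b·c/n = 33·46/312 = 4.8654
Stratum 3 (≥ 60): n = 394; a·d/n = 86·112/394 = 24.4467; b·c/n = 154·42/394 = 16.4162
OR_MH = (13.7138 + 28.4615 + 24.4467) / (8.3123 + 4.8654 + 16.4162) = 66.6220 / 29.5939 = 2.25121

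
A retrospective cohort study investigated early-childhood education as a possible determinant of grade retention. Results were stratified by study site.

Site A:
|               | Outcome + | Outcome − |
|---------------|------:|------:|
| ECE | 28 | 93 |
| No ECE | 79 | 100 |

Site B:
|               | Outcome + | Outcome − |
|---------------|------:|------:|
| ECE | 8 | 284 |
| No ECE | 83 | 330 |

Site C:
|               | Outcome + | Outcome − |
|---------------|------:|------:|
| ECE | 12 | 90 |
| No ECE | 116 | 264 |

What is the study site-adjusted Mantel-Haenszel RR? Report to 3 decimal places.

0.340

RR_MH = Σ(aᵢ·n₀ᵢ/nᵢ) / Σ(cᵢ·n₁ᵢ/nᵢ), with n₁ᵢ = aᵢ+bᵢ (exposed), n₀ᵢ = cᵢ+dᵢ (unexposed), nᵢ = n₁ᵢ+n₀ᵢ.
Stratum 1 (Site A): n₁ = 121, n₀ = 179, n = 300; a·n₀/n = 28·179/300 = 16.7067; c·n₁/n = 79·121/300 = 31.8633
Stratum 2 (Site B): n₁ = 292, n₀ = 413, n = 705; a·n₀/n = 8·413/705 = 4.6865; c·n₁/n = 83·292/705 = 34.3773
Stratum 3 (Site C): n₁ = 102, n₀ = 380, n = 482; a·n₀/n = 12·380/482 = 9.4606; c·n₁/n = 116·102/482 = 24.5477
RR_MH = (16.7067 + 4.6865 + 9.4606) / (31.8633 + 34.3773 + 24.5477) = 30.8538 / 90.7884 = 0.33984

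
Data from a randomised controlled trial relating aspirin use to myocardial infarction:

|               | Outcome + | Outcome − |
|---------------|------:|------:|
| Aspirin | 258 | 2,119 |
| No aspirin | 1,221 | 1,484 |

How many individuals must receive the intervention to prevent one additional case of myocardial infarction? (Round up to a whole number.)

3

Risk in treated group = 258/2377 = 0.10854; risk in control = 1221/2705 = 0.45139.
Absolute risk reduction = 0.45139 − 0.10854 = 0.34285
NNT = 1 / ARR = 1 / 0.34285 = 2.917 → round up → 3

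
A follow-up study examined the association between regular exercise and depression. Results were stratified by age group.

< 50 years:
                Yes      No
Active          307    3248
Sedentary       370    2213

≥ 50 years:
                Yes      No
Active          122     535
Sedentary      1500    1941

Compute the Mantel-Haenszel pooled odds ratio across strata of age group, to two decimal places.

0.43

OR_MH = Σ(aᵢdᵢ/nᵢ) / Σ(bᵢcᵢ/nᵢ), where nᵢ is the stratum total.
Stratum 1 (< 50 years): n = 6138; a·d/n = 307·2213/6138 = 110.6861; b·c/n = 3248·370/6138 = 195.7902
Stratum 2 (≥ 50 years): n = 4098; a·d/n = 122·1941/4098 = 57.7848; b·c/n = 535·1500/4098 = 195.8272
OR_MH = (110.6861 + 57.7848) / (195.7902 + 195.8272) = 168.4708 / 391.6174 = 0.43019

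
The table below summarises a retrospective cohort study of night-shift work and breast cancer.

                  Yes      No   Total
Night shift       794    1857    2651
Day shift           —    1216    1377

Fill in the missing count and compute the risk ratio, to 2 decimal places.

2.56

The missing cell is in the unexposed row: 1377 − 1216 = 161.
So a = 794, b = 1857, c = 161, d = 1216.
RR = [a/(a+b)] / [c/(c+d)] = (794/2651) / (161/1377) = 0.29951/0.11692 = 2.56164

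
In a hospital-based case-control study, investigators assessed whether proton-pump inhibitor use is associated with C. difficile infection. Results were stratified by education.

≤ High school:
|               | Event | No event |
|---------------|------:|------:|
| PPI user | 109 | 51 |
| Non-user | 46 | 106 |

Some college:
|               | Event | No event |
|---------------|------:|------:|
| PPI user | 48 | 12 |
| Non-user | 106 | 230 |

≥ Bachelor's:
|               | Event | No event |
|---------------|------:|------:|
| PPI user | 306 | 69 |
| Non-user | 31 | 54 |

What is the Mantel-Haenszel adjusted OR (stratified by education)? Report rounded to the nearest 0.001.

6.556

OR_MH = Σ(aᵢdᵢ/nᵢ) / Σ(bᵢcᵢ/nᵢ), where nᵢ is the stratum total.
Stratum 1 (≤ High school): n = 312; a·d/n = 109·106/312 = 37.0321; b·c/n = 51·46/312 = 7.5192
Stratum 2 (Some college): n = 396; a·d/n = 48·230/396 = 27.8788; b·c/n = 12·106/396 = 3.2121
Stratum 3 (≥ Bachelor's): n = 460; a·d/n = 306·54/460 = 35.9217; b·c/n = 69·31/460 = 4.6500
OR_MH = (37.0321 + 27.8788 + 35.9217) / (7.5192 + 3.2121 + 4.6500) = 100.8326 / 15.3814 = 6.55551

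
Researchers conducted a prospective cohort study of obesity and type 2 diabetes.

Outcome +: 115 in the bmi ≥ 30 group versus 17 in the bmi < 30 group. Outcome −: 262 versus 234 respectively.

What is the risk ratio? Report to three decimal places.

From the description: a = 115, b = 262, c = 17, d = 234.
Risk in exposed = 115/377 = 0.30504; risk in unexposed = 17/251 = 0.06773.
RR = 0.30504 / 0.06773 = 4.50382
The risk among the exposed is 4.50 times that among the unexposed.

4.504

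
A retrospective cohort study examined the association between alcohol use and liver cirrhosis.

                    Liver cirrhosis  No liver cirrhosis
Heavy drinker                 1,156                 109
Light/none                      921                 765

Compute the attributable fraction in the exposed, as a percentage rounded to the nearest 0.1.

Cells: a = 1156, b = 109, c = 921, d = 765.
Risk in exposed = 1156/1265 = 0.91383; risk in unexposed = 921/1686 = 0.54626.
RR = 0.91383/0.54626 = 1.67288
AR% = (RR − 1)/RR × 100 = (1.67288 − 1)/1.67288 × 100 = 40.2229%

40.2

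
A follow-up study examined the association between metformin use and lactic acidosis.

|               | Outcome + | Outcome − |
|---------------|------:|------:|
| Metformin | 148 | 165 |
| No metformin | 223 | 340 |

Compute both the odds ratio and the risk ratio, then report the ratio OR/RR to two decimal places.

1.15

Cells: a = 148, b = 165, c = 223, d = 340.
OR = (148·340)/(165·223) = 50320/36795 = 1.36758
Risk in exposed = 148/313 = 0.47284; risk in unexposed = 223/563 = 0.39609; RR = 1.19377
OR/RR = 1.36758 / 1.19377 = 1.14559
The outcome is not rare, so the OR lies further from 1 than the RR.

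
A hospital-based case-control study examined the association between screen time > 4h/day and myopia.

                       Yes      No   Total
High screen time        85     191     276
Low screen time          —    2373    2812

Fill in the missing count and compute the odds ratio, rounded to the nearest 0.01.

The missing cell is in the unexposed row: 2812 − 2373 = 439.
So a = 85, b = 191, c = 439, d = 2373.
OR = (a·d)/(b·c) = (85 × 2373) / (191 × 439) = 201705 / 83849 = 2.40557

2.41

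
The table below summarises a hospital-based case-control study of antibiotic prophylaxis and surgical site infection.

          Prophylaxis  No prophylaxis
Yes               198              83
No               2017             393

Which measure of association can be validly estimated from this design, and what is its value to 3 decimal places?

0.465

Reading the table with exposure as columns: a = 198 (Prophylaxis, case), b = 2017 (Prophylaxis, non-case), c = 83 (No prophylaxis, case), d = 393.
This is a hospital-based case-control study: participants were sampled on outcome status, so risks in the source population cannot be estimated directly — relative risk is not valid here. The odds ratio is the appropriate measure.
OR = (a·d)/(b·c) = (198 × 393) / (2017 × 83) = 77814 / 167411 = 0.46481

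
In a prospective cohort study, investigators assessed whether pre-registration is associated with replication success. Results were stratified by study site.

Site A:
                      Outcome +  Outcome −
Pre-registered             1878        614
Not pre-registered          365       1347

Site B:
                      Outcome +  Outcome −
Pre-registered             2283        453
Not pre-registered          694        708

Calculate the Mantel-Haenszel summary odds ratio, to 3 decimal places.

OR_MH = Σ(aᵢdᵢ/nᵢ) / Σ(bᵢcᵢ/nᵢ), where nᵢ is the stratum total.
Stratum 1 (Site A): n = 4204; a·d/n = 1878·1347/4204 = 601.7284; b·c/n = 614·365/4204 = 53.3088
Stratum 2 (Site B): n = 4138; a·d/n = 2283·708/4138 = 390.6148; b·c/n = 453·694/4138 = 75.9744
OR_MH = (601.7284 + 390.6148) / (53.3088 + 75.9744) = 992.3431 / 129.2831 = 7.67574

7.676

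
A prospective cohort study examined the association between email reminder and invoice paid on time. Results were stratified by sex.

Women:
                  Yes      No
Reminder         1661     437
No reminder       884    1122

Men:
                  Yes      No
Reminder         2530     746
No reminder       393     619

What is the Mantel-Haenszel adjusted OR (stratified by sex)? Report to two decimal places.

5.04

OR_MH = Σ(aᵢdᵢ/nᵢ) / Σ(bᵢcᵢ/nᵢ), where nᵢ is the stratum total.
Stratum 1 (Women): n = 4104; a·d/n = 1661·1122/4104 = 454.1038; b·c/n = 437·884/4104 = 94.1296
Stratum 2 (Men): n = 4288; a·d/n = 2530·619/4288 = 365.2215; b·c/n = 746·393/4288 = 68.3717
OR_MH = (454.1038 + 365.2215) / (94.1296 + 68.3717) = 819.3253 / 162.5014 = 5.04196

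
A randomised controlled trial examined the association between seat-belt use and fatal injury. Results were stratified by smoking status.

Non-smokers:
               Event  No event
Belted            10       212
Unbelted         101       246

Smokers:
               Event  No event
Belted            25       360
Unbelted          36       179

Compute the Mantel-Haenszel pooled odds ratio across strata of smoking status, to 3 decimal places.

OR_MH = Σ(aᵢdᵢ/nᵢ) / Σ(bᵢcᵢ/nᵢ), where nᵢ is the stratum total.
Stratum 1 (Non-smokers): n = 569; a·d/n = 10·246/569 = 4.3234; b·c/n = 212·101/569 = 37.6309
Stratum 2 (Smokers): n = 600; a·d/n = 25·179/600 = 7.4583; b·c/n = 360·36/600 = 21.6000
OR_MH = (4.3234 + 7.4583) / (37.6309 + 21.6000) = 11.7817 / 59.2309 = 0.19891

0.199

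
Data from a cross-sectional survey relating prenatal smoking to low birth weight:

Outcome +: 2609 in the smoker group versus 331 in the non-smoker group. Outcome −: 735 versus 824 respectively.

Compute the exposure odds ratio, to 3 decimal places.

From the description: a = 2609, b = 735, c = 331, d = 824.
OR = (a·d)/(b·c) = (2609 × 824) / (735 × 331) = 2149816 / 243285 = 8.83662
The odds of low birth weight are about 8.84 times as high in the smoker group.

8.837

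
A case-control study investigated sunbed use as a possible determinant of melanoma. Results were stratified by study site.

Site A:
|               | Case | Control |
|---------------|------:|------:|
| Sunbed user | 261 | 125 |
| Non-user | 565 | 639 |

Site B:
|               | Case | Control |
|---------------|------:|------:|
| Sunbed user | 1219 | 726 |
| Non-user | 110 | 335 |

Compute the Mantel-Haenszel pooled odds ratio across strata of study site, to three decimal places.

OR_MH = Σ(aᵢdᵢ/nᵢ) / Σ(bᵢcᵢ/nᵢ), where nᵢ is the stratum total.
Stratum 1 (Site A): n = 1590; a·d/n = 261·639/1590 = 104.8925; b·c/n = 125·565/1590 = 44.4182
Stratum 2 (Site B): n = 2390; a·d/n = 1219·335/2390 = 170.8640; b·c/n = 726·110/2390 = 33.4142
OR_MH = (104.8925 + 170.8640) / (44.4182 + 33.4142) = 275.7565 / 77.8325 = 3.54295

3.543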